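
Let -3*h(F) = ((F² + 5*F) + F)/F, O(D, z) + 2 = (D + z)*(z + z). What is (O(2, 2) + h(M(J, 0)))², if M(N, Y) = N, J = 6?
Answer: 100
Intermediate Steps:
O(D, z) = -2 + 2*z*(D + z) (O(D, z) = -2 + (D + z)*(z + z) = -2 + (D + z)*(2*z) = -2 + 2*z*(D + z))
h(F) = -(F² + 6*F)/(3*F) (h(F) = -((F² + 5*F) + F)/(3*F) = -(F² + 6*F)/(3*F))
(O(2, 2) + h(M(J, 0)))² = ((-2 + 2*2² + 2*2*2) + (-2 - ⅓*6))² = ((-2 + 2*4 + 8) + (-2 - 2))² = ((-2 + 8 + 8) - 4)² = (14 - 4)² = 10² = 100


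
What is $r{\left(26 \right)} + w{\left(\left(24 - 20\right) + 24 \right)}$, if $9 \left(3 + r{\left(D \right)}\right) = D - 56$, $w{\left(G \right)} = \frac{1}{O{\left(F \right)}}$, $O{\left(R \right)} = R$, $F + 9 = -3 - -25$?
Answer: $- \frac{244}{39} \approx -6.2564$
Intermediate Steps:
$F = 13$ ($F = -9 - -22 = -9 + \left(-3 + 25\right) = -9 + 22 = 13$)
$w{\left(G \right)} = \frac{1}{13}$
$r{\left(D \right)} = - \frac{83}{9} + \frac{D}{9}$ ($r{\left(D \right)} = -3 + \frac{D - 56}{9} = -3 + \frac{-56 + D}{9} = -3 + \left(- \frac{56}{9} + \frac{D}{9}\right) = - \frac{83}{9} + \frac{D}{9}$)
$r{\left(26 \right)} + w{\left(\left(24 - 20\right) + 24 \right)} = \left(- \frac{83}{9} + \frac{1}{9} \cdot 26\right) + \frac{1}{13} = \left(- \frac{83}{9} + \frac{26}{9}\right) + \frac{1}{13} = - \frac{19}{3} + \frac{1}{13} = - \frac{244}{39}$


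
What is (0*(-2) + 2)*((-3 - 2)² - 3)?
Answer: 44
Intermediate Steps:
(0*(-2) + 2)*((-3 - 2)² - 3) = (0 + 2)*((-5)² - 3) = 2*(25 - 3) = 2*22 = 44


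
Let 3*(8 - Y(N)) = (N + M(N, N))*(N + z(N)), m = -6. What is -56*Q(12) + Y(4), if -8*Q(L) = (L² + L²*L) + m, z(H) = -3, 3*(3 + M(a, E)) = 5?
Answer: 117622/9 ≈ 13069.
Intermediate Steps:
M(a, E) = -4/3 (M(a, E) = -3 + (⅓)*5 = -3 + 5/3 = -4/3)
Y(N) = 8 - (-3 + N)*(-4/3 + N)/3 (Y(N) = 8 - (N - 4/3)*(N - 3)/3 = 8 - (-4/3 + N)*(-3 + N)/3 = 8 - (-3 + N)*(-4/3 + N)/3)
Q(L) = ¾ - L²/8 - L³/8 (Q(L) = -((L² + L²*L) - 6)/8 = -((L² + L³) - 6)/8 = -(-6 + L² + L³)/8 = ¾ - L²/8 - L³/8)
-56*Q(12) + Y(4) = -56*(¾ - ⅛*12² - ⅛*12³) + (20/3 - ⅓*4² + (13/9)*4) = -56*(¾ - ⅛*144 - ⅛*1728) + (20/3 - ⅓*16 + 52/9) = -56*(¾ - 18 - 216) + (20/3 - 16/3 + 52/9) = -56*(-933/4) + 64/9 = 13062 + 64/9 = 117622/9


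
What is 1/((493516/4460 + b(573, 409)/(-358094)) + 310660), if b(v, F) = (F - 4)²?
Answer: 399274810/124082710866351 ≈ 3.2178e-6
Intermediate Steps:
b(v, F) = (-4 + F)²
1/((493516/4460 + b(573, 409)/(-358094)) + 310660) = 1/((493516/4460 + (-4 + 409)²/(-358094)) + 310660) = 1/((493516*(1/4460) + 405²*(-1/358094)) + 310660) = 1/((123379/1115 + 164025*(-1/358094)) + 310660) = 1/((123379/1115 - 164025/358094) + 310660) = 1/(43998391751/399274810 + 310660) = 1/(124082710866351/399274810) = 399274810/124082710866351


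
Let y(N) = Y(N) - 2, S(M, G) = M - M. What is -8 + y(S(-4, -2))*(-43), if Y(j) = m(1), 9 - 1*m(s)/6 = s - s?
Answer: -2244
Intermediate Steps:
S(M, G) = 0
m(s) = 54 (m(s) = 54 - 6*(s - s) = 54 - 6*0 = 54 + 0 = 54)
Y(j) = 54
y(N) = 52 (y(N) = 54 - 2 = 52)
-8 + y(S(-4, -2))*(-43) = -8 + 52*(-43) = -8 - 2236 = -2244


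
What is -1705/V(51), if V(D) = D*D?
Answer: -1705/2601 ≈ -0.65552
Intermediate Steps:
V(D) = D²
-1705/V(51) = -1705/(51²) = -1705/2601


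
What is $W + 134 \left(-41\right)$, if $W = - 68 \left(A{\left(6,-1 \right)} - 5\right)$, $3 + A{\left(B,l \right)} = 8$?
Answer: $-5494$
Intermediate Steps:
$A{\left(B,l \right)} = 5$ ($A{\left(B,l \right)} = -3 + 8 = 5$)
$W = 0$ ($W = - 68 \left(5 - 5\right) = \left(-68\right) 0 = 0$)
$W + 134 \left(-41\right) = 0 + 134 \left(-41\right) = 0 - 5494 = -5494$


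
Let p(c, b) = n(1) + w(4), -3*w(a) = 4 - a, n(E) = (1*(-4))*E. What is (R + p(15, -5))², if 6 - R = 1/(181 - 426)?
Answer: 241081/60025 ≈ 4.0163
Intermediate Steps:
n(E) = -4*E
w(a) = -4/3 + a/3 (w(a) = -(4 - a)/3 = -4/3 + a/3)
p(c, b) = -4 (p(c, b) = -4*1 + (-4/3 + (⅓)*4) = -4 + (-4/3 + 4/3) = -4 + 0 = -4)
R = 1471/245 (R = 6 - 1/(181 - 426) = 6 - 1/(-245) = 6 - 1*(-1/245) = 6 + 1/245 = 1471/245 ≈ 6.0041)
(R + p(15, -5))² = (1471/245 - 4)² = (491/245)² = 241081/60025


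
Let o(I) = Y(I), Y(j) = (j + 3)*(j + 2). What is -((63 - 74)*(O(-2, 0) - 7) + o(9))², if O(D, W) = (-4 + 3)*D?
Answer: -34969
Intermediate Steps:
O(D, W) = -D
Y(j) = (2 + j)*(3 + j) (Y(j) = (3 + j)*(2 + j) = (2 + j)*(3 + j))
o(I) = 6 + I² + 5*I
-((63 - 74)*(O(-2, 0) - 7) + o(9))² = -((63 - 74)*(-1*(-2) - 7) + (6 + 9² + 5*9))² = -(-11*(2 - 7) + (6 + 81 + 45))² = -(-11*(-5) + 132)² = -(55 + 132)² = -1*187² = -1*34969 = -34969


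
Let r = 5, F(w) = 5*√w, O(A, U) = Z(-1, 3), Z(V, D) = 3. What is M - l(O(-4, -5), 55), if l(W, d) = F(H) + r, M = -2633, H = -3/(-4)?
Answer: -2638 - 5*√3/2 ≈ -2642.3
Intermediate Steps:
O(A, U) = 3
H = ¾ (H = -3*(-¼) = ¾ ≈ 0.75000)
l(W, d) = 5 + 5*√3/2 (l(W, d) = 5*√(¾) + 5 = 5*(√3/2) + 5 = 5*√3/2 + 5 = 5 + 5*√3/2)
M - l(O(-4, -5), 55) = -2633 - (5 + 5*√3/2) = -2633 + (-5 - 5*√3/2) = -2638 - 5*√3/2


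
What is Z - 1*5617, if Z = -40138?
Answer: -45755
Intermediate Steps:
Z - 1*5617 = -40138 - 1*5617 = -40138 - 5617 = -45755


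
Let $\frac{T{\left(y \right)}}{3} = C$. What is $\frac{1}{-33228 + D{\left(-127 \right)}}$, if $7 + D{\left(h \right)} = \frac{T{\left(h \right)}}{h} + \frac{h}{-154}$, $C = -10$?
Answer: $- \frac{19558}{649989381} \approx -3.009 \cdot 10^{-5}$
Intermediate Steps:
$T{\left(y \right)} = -30$ ($T{\left(y \right)} = 3 \left(-10\right) = -30$)
$D{\left(h \right)} = -7 - \frac{30}{h} - \frac{h}{154}$ ($D{\left(h \right)} = -7 + \left(- \frac{30}{h} + \frac{h}{-154}\right) = -7 + \left(- \frac{30}{h} + h \left(- \frac{1}{154}\right)\right) = -7 - \left(\frac{30}{h} + \frac{h}{154}\right) = -7 - \frac{30}{h} - \frac{h}{154}$)
$\frac{1}{-33228 + D{\left(-127 \right)}} = \frac{1}{-33228 - \left(\frac{951}{154} - \frac{30}{127}\right)} = \frac{1}{-33228 - \frac{116157}{19558}} = \frac{1}{- \frac{649989381}{19558}} = - \frac{19558}{649989381}$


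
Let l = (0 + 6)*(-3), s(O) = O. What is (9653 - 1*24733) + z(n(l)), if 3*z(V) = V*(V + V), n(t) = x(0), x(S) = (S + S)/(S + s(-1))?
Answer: -15080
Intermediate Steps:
x(S) = 2*S/(-1 + S) (x(S) = (S + S)/(S - 1) = (2*S)/(-1 + S) = 2*S/(-1 + S))
l = -18 (l = 6*(-3) = -18)
n(t) = 0 (n(t) = 2*0/(-1 + 0) = 2*0/(-1) = 2*0*(-1) = 0)
z(V) = 2*V**2/3 (z(V) = (V*(V + V))/3 = (V*(2*V))/3 = (2*V**2)/3 = 2*V**2/3)
(9653 - 1*24733) + z(n(l)) = (9653 - 1*24733) + (2/3)*0**2 = (9653 - 24733) + (2/3)*0 = -15080 + 0 = -15080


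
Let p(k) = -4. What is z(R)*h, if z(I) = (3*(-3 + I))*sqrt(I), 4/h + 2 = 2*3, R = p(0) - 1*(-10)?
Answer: 9*sqrt(6) ≈ 22.045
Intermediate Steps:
R = 6 (R = -4 - 1*(-10) = -4 + 10 = 6)
h = 1 (h = 4/(-2 + 2*3) = 4/(-2 + 6) = 4/4 = 4*(1/4) = 1)
z(I) = sqrt(I)*(-9 + 3*I) (z(I) = (-9 + 3*I)*sqrt(I) = sqrt(I)*(-9 + 3*I))
z(R)*h = (3*sqrt(6)*(-3 + 6))*1 = (3*sqrt(6)*3)*1 = (9*sqrt(6))*1 = 9*sqrt(6)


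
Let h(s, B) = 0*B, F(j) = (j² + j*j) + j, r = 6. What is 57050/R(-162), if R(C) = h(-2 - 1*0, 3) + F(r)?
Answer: 28525/39 ≈ 731.41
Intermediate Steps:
F(j) = j + 2*j² (F(j) = (j² + j²) + j = 2*j² + j = j + 2*j²)
h(s, B) = 0
R(C) = 78 (R(C) = 0 + 6*(1 + 2*6) = 0 + 6*(1 + 12) = 0 + 6*13 = 0 + 78 = 78)
57050/R(-162) = 57050/78 = 57050*(1/78) = 28525/39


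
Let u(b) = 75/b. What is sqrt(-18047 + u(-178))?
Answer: I*sqrt(571814498)/178 ≈ 134.34*I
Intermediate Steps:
sqrt(-18047 + u(-178)) = sqrt(-18047 + 75/(-178)) = sqrt(-18047 + 75*(-1/178)) = sqrt(-18047 - 75/178) = sqrt(-3212441/178) = I*sqrt(571814498)/178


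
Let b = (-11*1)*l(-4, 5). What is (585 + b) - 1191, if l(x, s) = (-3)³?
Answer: -309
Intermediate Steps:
l(x, s) = -27
b = 297 (b = -11*1*(-27) = -11*(-27) = 297)
(585 + b) - 1191 = (585 + 297) - 1191 = 882 - 1191 = -309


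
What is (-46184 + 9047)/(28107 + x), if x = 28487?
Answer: -37137/56594 ≈ -0.65620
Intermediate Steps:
(-46184 + 9047)/(28107 + x) = (-46184 + 9047)/(28107 + 28487) = -37137/56594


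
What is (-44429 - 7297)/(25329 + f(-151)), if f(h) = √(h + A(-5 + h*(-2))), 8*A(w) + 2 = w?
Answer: -10481342832/5132466841 + 103452*I*√1826/5132466841 ≈ -2.0422 + 0.00086132*I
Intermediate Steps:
A(w) = -¼ + w/8
f(h) = √(-7/8 + 3*h/4) (f(h) = √(h + (-¼ + (-5 + h*(-2))/8)) = √(h + (-¼ + (-5 - 2*h)/8)) = √(h + (-¼ + (-5/8 - h/4))) = √(h + (-7/8 - h/4)) = √(-7/8 + 3*h/4))
(-44429 - 7297)/(25329 + f(-151)) = (-44429 - 7297)/(25329 + √(-14 + 12*(-151))/4) = -51726/(25329 + √(-14 - 1812)/4) = -51726/(25329 + √(-1826)/4) = -51726/(25329 + (I*√1826)/4) = -51726/(25329 + I*√1826/4)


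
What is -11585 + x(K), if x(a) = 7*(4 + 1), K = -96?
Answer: -11550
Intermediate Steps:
x(a) = 35 (x(a) = 7*5 = 35)
-11585 + x(K) = -11585 + 35 = -11550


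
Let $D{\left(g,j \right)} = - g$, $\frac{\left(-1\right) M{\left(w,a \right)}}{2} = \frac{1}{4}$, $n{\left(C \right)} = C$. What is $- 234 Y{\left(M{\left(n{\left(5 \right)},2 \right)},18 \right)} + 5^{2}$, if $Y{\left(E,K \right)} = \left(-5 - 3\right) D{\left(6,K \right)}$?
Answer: $-11207$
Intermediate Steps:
$M{\left(w,a \right)} = - \frac{1}{2}$ ($M{\left(w,a \right)} = - \frac{2}{4} = \left(-2\right) \frac{1}{4} = - \frac{1}{2}$)
$Y{\left(E,K \right)} = 48$ ($Y{\left(E,K \right)} = \left(-5 - 3\right) \left(\left(-1\right) 6\right) = \left(-8\right) \left(-6\right) = 48$)
$- 234 Y{\left(M{\left(n{\left(5 \right)},2 \right)},18 \right)} + 5^{2} = \left(-234\right) 48 + 5^{2} = -11232 + 25 = -11207$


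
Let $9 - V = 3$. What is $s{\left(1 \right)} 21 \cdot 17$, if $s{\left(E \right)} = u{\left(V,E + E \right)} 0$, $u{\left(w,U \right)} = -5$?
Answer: $0$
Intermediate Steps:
$V = 6$ ($V = 9 - 3 = 6$)
$s{\left(E \right)} = 0$ ($s{\left(E \right)} = \left(-5\right) 0 = 0$)
$s{\left(1 \right)} 21 \cdot 17 = 0 \cdot 21 \cdot 17 = 0 \cdot 17 = 0$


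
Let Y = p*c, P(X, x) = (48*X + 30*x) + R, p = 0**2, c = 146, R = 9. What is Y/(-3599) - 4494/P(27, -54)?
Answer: 214/15 ≈ 14.267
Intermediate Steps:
p = 0
P(X, x) = 9 + 30*x + 48*X (P(X, x) = (48*X + 30*x) + 9 = (30*x + 48*X) + 9 = 9 + 30*x + 48*X)
Y = 0 (Y = 0*146 = 0)
Y/(-3599) - 4494/P(27, -54) = 0/(-3599) - 4494/(9 + 30*(-54) + 48*27) = 0*(-1/3599) - 4494/(9 - 1620 + 1296) = 0 - 4494/(-315) = 0 - 4494*(-1/315) = 0 + 214/15 = 214/15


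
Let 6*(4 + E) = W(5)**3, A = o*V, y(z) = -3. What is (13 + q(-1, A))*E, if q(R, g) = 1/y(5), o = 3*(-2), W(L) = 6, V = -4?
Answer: 1216/3 ≈ 405.33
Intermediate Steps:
o = -6
A = 24 (A = -6*(-4) = 24)
q(R, g) = -1/3 (q(R, g) = 1/(-3) = -1/3)
E = 32 (E = -4 + (1/6)*6**3 = -4 + (1/6)*216 = -4 + 36 = 32)
(13 + q(-1, A))*E = (13 - 1/3)*32 = (38/3)*32 = 1216/3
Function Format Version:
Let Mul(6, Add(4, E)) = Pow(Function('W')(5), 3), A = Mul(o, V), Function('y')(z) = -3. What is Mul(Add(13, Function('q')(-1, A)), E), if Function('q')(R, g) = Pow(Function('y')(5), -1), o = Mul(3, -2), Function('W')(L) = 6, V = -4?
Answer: Rational(1216, 3) ≈ 405.33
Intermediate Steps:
o = -6
A = 24 (A = Mul(-6, -4) = 24)
Function('q')(R, g) = Rational(-1, 3) (Function('q')(R, g) = Pow(-3, -1) = Rational(-1, 3))
E = 32 (E = Add(-4, Mul(Rational(1, 6), Pow(6, 3))) = Add(-4, Mul(Rational(1, 6), 216)) = Add(-4, 36) = 32)
Mul(Add(13, Function('q')(-1, A)), E) = Mul(Add(13, Rational(-1, 3)), 32) = Mul(Rational(38, 3), 32) = Rational(1216, 3)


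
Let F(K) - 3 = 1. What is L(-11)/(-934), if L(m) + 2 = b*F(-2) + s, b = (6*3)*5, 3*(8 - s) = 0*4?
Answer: -183/467 ≈ -0.39186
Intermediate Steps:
F(K) = 4 (F(K) = 3 + 1 = 4)
s = 8 (s = 8 - 0*4 = 8 - ⅓*0 = 8 + 0 = 8)
b = 90 (b = 18*5 = 90)
L(m) = 366 (L(m) = -2 + (90*4 + 8) = -2 + (360 + 8) = -2 + 368 = 366)
L(-11)/(-934) = 366/(-934) = 366*(-1/934) = -183/467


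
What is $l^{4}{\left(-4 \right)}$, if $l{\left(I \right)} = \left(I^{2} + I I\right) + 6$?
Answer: $2085136$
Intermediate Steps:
$l{\left(I \right)} = 6 + 2 I^{2}$ ($l{\left(I \right)} = \left(I^{2} + I^{2}\right) + 6 = 2 I^{2} + 6 = 6 + 2 I^{2}$)
$l^{4}{\left(-4 \right)} = \left(6 + 2 \left(-4\right)^{2}\right)^{4} = \left(6 + 2 \cdot 16\right)^{4} = \left(6 + 32\right)^{4} = 38^{4} = 2085136$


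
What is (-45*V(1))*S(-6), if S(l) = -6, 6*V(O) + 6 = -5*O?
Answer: -495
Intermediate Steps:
V(O) = -1 - 5*O/6 (V(O) = -1 + (-5*O)/6 = -1 - 5*O/6)
(-45*V(1))*S(-6) = -45*(-1 - ⅚*1)*(-6) = -45*(-1 - ⅚)*(-6) = -45*(-11/6)*(-6) = (165/2)*(-6) = -495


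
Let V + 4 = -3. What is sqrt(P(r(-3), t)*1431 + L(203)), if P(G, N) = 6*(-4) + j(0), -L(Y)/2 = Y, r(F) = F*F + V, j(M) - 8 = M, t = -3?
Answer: I*sqrt(23302) ≈ 152.65*I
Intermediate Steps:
V = -7 (V = -4 - 3 = -7)
j(M) = 8 + M
r(F) = -7 + F**2 (r(F) = F*F - 7 = F**2 - 7 = -7 + F**2)
L(Y) = -2*Y
P(G, N) = -16 (P(G, N) = 6*(-4) + (8 + 0) = -24 + 8 = -16)
sqrt(P(r(-3), t)*1431 + L(203)) = sqrt(-16*1431 - 2*203) = sqrt(-22896 - 406) = sqrt(-23302) = I*sqrt(23302)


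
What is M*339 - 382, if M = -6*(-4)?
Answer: 7754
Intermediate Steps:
M = 24
M*339 - 382 = 24*339 - 382 = 8136 - 382 = 7754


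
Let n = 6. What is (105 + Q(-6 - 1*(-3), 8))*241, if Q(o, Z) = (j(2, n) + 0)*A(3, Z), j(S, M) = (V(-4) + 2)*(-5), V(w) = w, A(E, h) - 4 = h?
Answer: 54225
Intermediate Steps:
A(E, h) = 4 + h
j(S, M) = 10 (j(S, M) = (-4 + 2)*(-5) = -2*(-5) = 10)
Q(o, Z) = 40 + 10*Z (Q(o, Z) = (10 + 0)*(4 + Z) = 10*(4 + Z) = 40 + 10*Z)
(105 + Q(-6 - 1*(-3), 8))*241 = (105 + (40 + 10*8))*241 = (105 + (40 + 80))*241 = (105 + 120)*241 = 225*241 = 54225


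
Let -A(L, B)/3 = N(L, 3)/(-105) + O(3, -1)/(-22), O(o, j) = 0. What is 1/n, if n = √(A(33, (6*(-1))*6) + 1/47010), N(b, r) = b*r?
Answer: √12252000054/186161 ≈ 0.59459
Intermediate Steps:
A(L, B) = 3*L/35 (A(L, B) = -3*((L*3)/(-105) + 0/(-22)) = -3*((3*L)*(-1/105) + 0*(-1/22)) = -3*(-L/35 + 0) = -(-3)*L/35 = 3*L/35)
n = √12252000054/65814 (n = √((3/35)*33 + 1/47010) = √(99/35 + 1/47010) = √(186161/65814) = √12252000054/65814 ≈ 1.6818)
1/n = 1/(√12252000054/65814) = √12252000054/186161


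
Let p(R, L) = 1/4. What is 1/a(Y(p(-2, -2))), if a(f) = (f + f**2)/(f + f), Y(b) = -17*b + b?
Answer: -2/3 ≈ -0.66667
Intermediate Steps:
p(R, L) = 1/4
Y(b) = -16*b
a(f) = (f + f**2)/(2*f) (a(f) = (f + f**2)/((2*f)) = (f + f**2)*(1/(2*f)) = (f + f**2)/(2*f))
1/a(Y(p(-2, -2))) = 1/(1/2 + (-16*1/4)/2) = 1/(1/2 + (1/2)*(-4)) = 1/(1/2 - 2) = 1/(-3/2) = -2/3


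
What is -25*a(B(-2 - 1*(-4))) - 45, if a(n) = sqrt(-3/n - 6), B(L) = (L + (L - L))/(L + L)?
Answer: -45 - 50*I*sqrt(3) ≈ -45.0 - 86.603*I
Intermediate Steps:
B(L) = 1/2 (B(L) = (L + 0)/((2*L)) = L*(1/(2*L)) = 1/2)
a(n) = sqrt(-6 - 3/n)
-25*a(B(-2 - 1*(-4))) - 45 = -25*sqrt(-6 - 3/1/2) - 45 = -25*sqrt(-6 - 3*2) - 45 = -25*sqrt(-6 - 6) - 45 = -50*I*sqrt(3) - 45 = -45 - 50*I*sqrt(3)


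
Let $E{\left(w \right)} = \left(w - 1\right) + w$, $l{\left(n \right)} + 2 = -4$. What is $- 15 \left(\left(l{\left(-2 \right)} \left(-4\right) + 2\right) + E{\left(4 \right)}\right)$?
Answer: $-495$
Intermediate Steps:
$l{\left(n \right)} = -6$ ($l{\left(n \right)} = -2 - 4 = -6$)
$E{\left(w \right)} = -1 + 2 w$ ($E{\left(w \right)} = \left(-1 + w\right) + w = -1 + 2 w$)
$- 15 \left(\left(l{\left(-2 \right)} \left(-4\right) + 2\right) + E{\left(4 \right)}\right) = - 15 \left(\left(\left(-6\right) \left(-4\right) + 2\right) + \left(-1 + 2 \cdot 4\right)\right) = - 15 \left(\left(24 + 2\right) + \left(-1 + 8\right)\right) = - 15 \left(26 + 7\right) = \left(-15\right) 33 = -495$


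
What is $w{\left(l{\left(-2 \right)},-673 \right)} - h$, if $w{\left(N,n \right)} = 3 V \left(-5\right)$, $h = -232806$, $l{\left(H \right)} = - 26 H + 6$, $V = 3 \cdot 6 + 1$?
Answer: $232521$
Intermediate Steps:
$V = 19$ ($V = 18 + 1 = 19$)
$l{\left(H \right)} = 6 - 26 H$
$w{\left(N,n \right)} = -285$ ($w{\left(N,n \right)} = 3 \cdot 19 \left(-5\right) = 57 \left(-5\right) = -285$)
$w{\left(l{\left(-2 \right)},-673 \right)} - h = -285 - -232806 = -285 + 232806 = 232521$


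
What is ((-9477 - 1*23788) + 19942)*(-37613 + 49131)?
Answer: -153454314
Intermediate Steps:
((-9477 - 1*23788) + 19942)*(-37613 + 49131) = ((-9477 - 23788) + 19942)*11518 = (-33265 + 19942)*11518 = -13323*11518 = -153454314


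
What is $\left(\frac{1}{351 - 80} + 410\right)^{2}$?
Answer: $\frac{12345654321}{73441} \approx 1.681 \cdot 10^{5}$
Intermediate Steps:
$\left(\frac{1}{351 - 80} + 410\right)^{2} = \left(\frac{1}{271} + 410\right)^{2} = \left(\frac{111111}{271}\right)^{2} = \frac{12345654321}{73441}$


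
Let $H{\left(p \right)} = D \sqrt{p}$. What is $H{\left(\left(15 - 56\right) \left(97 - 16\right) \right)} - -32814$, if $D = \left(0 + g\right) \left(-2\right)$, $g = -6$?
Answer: $32814 + 108 i \sqrt{41} \approx 32814.0 + 691.54 i$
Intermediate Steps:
$D = 12$ ($D = \left(0 - 6\right) \left(-2\right) = \left(-6\right) \left(-2\right) = 12$)
$H{\left(p \right)} = 12 \sqrt{p}$
$H{\left(\left(15 - 56\right) \left(97 - 16\right) \right)} - -32814 = 12 \sqrt{\left(15 - 56\right) \left(97 - 16\right)} - -32814 = 12 \sqrt{\left(-41\right) 81} + 32814 = 12 \sqrt{-3321} + 32814 = 12 \cdot 9 i \sqrt{41} + 32814 = 108 i \sqrt{41} + 32814 = 32814 + 108 i \sqrt{41}$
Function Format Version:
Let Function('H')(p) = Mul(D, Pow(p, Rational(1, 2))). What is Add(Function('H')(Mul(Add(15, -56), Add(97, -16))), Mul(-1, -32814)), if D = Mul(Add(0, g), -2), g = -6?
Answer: Add(32814, Mul(108, I, Pow(41, Rational(1, 2)))) ≈ Add(32814., Mul(691.54, I))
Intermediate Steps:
D = 12 (D = Mul(Add(0, -6), -2) = Mul(-6, -2) = 12)
Function('H')(p) = Mul(12, Pow(p, Rational(1, 2)))
Add(Function('H')(Mul(Add(15, -56), Add(97, -16))), Mul(-1, -32814)) = Add(Mul(12, Pow(Mul(Add(15, -56), Add(97, -16)), Rational(1, 2))), Mul(-1, -32814)) = Add(Mul(12, Pow(Mul(-41, 81), Rational(1, 2))), 32814) = Add(Mul(12, Pow(-3321, Rational(1, 2))), 32814) = Add(Mul(12, Mul(9, I, Pow(41, Rational(1, 2)))), 32814) = Add(Mul(108, I, Pow(41, Rational(1, 2))), 32814) = Add(32814, Mul(108, I, Pow(41, Rational(1, 2))))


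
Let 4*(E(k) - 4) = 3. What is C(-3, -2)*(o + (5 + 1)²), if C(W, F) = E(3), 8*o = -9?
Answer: 5301/32 ≈ 165.66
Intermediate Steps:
o = -9/8 (o = (⅛)*(-9) = -9/8 ≈ -1.1250)
E(k) = 19/4 (E(k) = 4 + (¼)*3 = 4 + ¾ = 19/4)
C(W, F) = 19/4
C(-3, -2)*(o + (5 + 1)²) = 19*(-9/8 + (5 + 1)²)/4 = 19*(-9/8 + 6²)/4 = 19*(-9/8 + 36)/4 = (19/4)*(279/8) = 5301/32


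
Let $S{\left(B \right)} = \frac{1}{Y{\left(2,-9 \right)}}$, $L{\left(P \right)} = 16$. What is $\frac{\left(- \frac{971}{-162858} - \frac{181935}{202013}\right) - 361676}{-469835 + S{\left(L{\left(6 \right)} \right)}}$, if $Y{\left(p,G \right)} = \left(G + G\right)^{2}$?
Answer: $\frac{642544100216372394}{834694474015879001} \approx 0.7698$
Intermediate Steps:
$Y{\left(p,G \right)} = 4 G^{2}$ ($Y{\left(p,G \right)} = \left(2 G\right)^{2} = 4 G^{2}$)
$S{\left(B \right)} = \frac{1}{324}$ ($S{\left(B \right)} = \frac{1}{4 \left(-9\right)^{2}} = \frac{1}{4 \cdot 81} = \frac{1}{324}$)
$\frac{\left(- \frac{971}{-162858} - \frac{181935}{202013}\right) - 361676}{-469835 + S{\left(L{\left(6 \right)} \right)}} = \frac{\left(- \frac{971}{-162858} - \frac{181935}{202013}\right) - 361676}{-469835 + \frac{1}{324}} = \frac{\left(\left(-971\right) \left(- \frac{1}{162858}\right) - \frac{181935}{202013}\right) - 361676}{- \frac{152226539}{324}} = \left(\left(\frac{971}{162858} - \frac{181935}{202013}\right) - 361676\right) \left(- \frac{324}{152226539}\right) = \left(- \frac{29433415607}{32899433154} - 361676\right) \left(- \frac{324}{152226539}\right) = \left(- \frac{11898964818821711}{32899433154}\right) \left(- \frac{324}{152226539}\right) = \frac{642544100216372394}{834694474015879001}$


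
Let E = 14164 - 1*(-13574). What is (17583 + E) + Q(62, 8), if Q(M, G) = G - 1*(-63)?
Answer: 45392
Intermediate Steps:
Q(M, G) = 63 + G (Q(M, G) = G + 63 = 63 + G)
E = 27738 (E = 14164 + 13574 = 27738)
(17583 + E) + Q(62, 8) = (17583 + 27738) + (63 + 8) = 45321 + 71 = 45392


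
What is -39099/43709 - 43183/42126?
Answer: -504938603/263040762 ≈ -1.9196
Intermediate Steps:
-39099/43709 - 43183/42126 = -39099*1/43709 - 43183*1/42126 = -39099/43709 - 6169/6018 = -504938603/263040762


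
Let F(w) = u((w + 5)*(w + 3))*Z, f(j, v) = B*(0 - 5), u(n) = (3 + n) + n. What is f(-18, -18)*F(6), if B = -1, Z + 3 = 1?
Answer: -2010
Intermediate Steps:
u(n) = 3 + 2*n
Z = -2 (Z = -3 + 1 = -2)
f(j, v) = 5 (f(j, v) = -(0 - 5) = -1*(-5) = 5)
F(w) = -6 - 4*(3 + w)*(5 + w) (F(w) = (3 + 2*((w + 5)*(w + 3)))*(-2) = (3 + 2*((5 + w)*(3 + w)))*(-2) = (3 + 2*((3 + w)*(5 + w)))*(-2) = (3 + 2*(3 + w)*(5 + w))*(-2) = -6 - 4*(3 + w)*(5 + w))
f(-18, -18)*F(6) = 5*(-66 - 32*6 - 4*6²) = 5*(-66 - 192 - 4*36) = 5*(-66 - 192 - 144) = 5*(-402) = -2010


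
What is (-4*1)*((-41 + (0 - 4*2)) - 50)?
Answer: 396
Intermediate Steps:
(-4*1)*((-41 + (0 - 4*2)) - 50) = -4*((-41 + (0 - 8)) - 50) = -4*((-41 - 8) - 50) = -4*(-49 - 50) = -4*(-99) = 396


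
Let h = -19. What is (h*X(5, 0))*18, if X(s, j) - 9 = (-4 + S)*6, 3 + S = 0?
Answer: 11286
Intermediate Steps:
S = -3 (S = -3 + 0 = -3)
X(s, j) = -33 (X(s, j) = 9 + (-4 - 3)*6 = 9 - 7*6 = 9 - 42 = -33)
(h*X(5, 0))*18 = -19*(-33)*18 = 627*18 = 11286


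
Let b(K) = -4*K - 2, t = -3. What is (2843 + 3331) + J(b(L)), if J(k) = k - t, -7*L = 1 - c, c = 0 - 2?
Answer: 43237/7 ≈ 6176.7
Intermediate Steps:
c = -2
L = -3/7 (L = -(1 - 1*(-2))/7 = -(1 + 2)/7 = -1/7*3 = -3/7 ≈ -0.42857)
b(K) = -2 - 4*K
J(k) = 3 + k (J(k) = k - 1*(-3) = k + 3 = 3 + k)
(2843 + 3331) + J(b(L)) = (2843 + 3331) + (3 + (-2 - 4*(-3/7))) = 6174 + (3 + (-2 + 12/7)) = 6174 + (3 - 2/7) = 6174 + 19/7 = 43237/7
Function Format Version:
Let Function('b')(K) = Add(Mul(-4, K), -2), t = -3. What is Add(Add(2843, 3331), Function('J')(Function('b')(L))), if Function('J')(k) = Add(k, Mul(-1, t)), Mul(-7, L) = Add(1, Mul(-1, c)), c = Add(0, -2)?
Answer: Rational(43237, 7) ≈ 6176.7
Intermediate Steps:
c = -2
L = Rational(-3, 7) (L = Mul(Rational(-1, 7), Add(1, Mul(-1, -2))) = Mul(Rational(-1, 7), Add(1, 2)) = Mul(Rational(-1, 7), 3) = Rational(-3, 7) ≈ -0.42857)
Function('b')(K) = Add(-2, Mul(-4, K))
Function('J')(k) = Add(3, k) (Function('J')(k) = Add(k, Mul(-1, -3)) = Add(k, 3) = Add(3, k))
Add(Add(2843, 3331), Function('J')(Function('b')(L))) = Add(Add(2843, 3331), Add(3, Add(-2, Mul(-4, Rational(-3, 7))))) = Add(6174, Add(3, Add(-2, Rational(12, 7)))) = Add(6174, Add(3, Rational(-2, 7))) = Add(6174, Rational(19, 7)) = Rational(43237, 7)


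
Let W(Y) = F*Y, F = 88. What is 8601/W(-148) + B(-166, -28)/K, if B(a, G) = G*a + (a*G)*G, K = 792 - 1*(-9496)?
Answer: -107684187/8374432 ≈ -12.859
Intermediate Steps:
K = 10288 (K = 792 + 9496 = 10288)
W(Y) = 88*Y
B(a, G) = G*a + a*G² (B(a, G) = G*a + (G*a)*G = G*a + a*G²)
8601/W(-148) + B(-166, -28)/K = 8601/((88*(-148))) - 28*(-166)*(1 - 28)/10288 = 8601/(-13024) - 28*(-166)*(-27)*(1/10288) = 8601*(-1/13024) - 125496*1/10288 = -8601/13024 - 15687/1286 = -107684187/8374432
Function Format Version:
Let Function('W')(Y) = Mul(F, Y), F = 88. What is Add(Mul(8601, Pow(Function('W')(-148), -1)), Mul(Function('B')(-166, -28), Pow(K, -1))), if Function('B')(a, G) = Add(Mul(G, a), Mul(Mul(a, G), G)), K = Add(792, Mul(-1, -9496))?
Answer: Rational(-107684187, 8374432) ≈ -12.859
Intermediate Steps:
K = 10288 (K = Add(792, 9496) = 10288)
Function('W')(Y) = Mul(88, Y)
Function('B')(a, G) = Add(Mul(G, a), Mul(a, Pow(G, 2))) (Function('B')(a, G) = Add(Mul(G, a), Mul(Mul(G, a), G)) = Add(Mul(G, a), Mul(a, Pow(G, 2))))
Add(Mul(8601, Pow(Function('W')(-148), -1)), Mul(Function('B')(-166, -28), Pow(K, -1))) = Add(Mul(8601, Pow(Mul(88, -148), -1)), Mul(Mul(-28, -166, Add(1, -28)), Pow(10288, -1))) = Add(Mul(8601, Pow(-13024, -1)), Mul(Mul(-28, -166, -27), Rational(1, 10288))) = Add(Mul(8601, Rational(-1, 13024)), Mul(-125496, Rational(1, 10288))) = Add(Rational(-8601, 13024), Rational(-15687, 1286)) = Rational(-107684187, 8374432)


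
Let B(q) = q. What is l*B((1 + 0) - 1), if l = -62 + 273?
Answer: 0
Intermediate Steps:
l = 211
l*B((1 + 0) - 1) = 211*((1 + 0) - 1) = 211*(1 - 1) = 211*0 = 0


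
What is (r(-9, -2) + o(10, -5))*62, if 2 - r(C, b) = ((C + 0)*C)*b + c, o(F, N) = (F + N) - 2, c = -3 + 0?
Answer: 10540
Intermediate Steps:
c = -3
o(F, N) = -2 + F + N
r(C, b) = 5 - b*C² (r(C, b) = 2 - (((C + 0)*C)*b - 3) = 2 - ((C*C)*b - 3) = 2 - (C²*b - 3) = 2 - (b*C² - 3) = 2 - (-3 + b*C²) = 2 + (3 - b*C²) = 5 - b*C²)
(r(-9, -2) + o(10, -5))*62 = ((5 - 1*(-2)*(-9)²) + (-2 + 10 - 5))*62 = ((5 - 1*(-2)*81) + 3)*62 = ((5 + 162) + 3)*62 = (167 + 3)*62 = 170*62 = 10540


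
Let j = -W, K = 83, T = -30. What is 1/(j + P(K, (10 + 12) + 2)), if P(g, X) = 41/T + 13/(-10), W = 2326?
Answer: -3/6986 ≈ -0.00042943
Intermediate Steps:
P(g, X) = -8/3 (P(g, X) = 41/(-30) + 13/(-10) = 41*(-1/30) + 13*(-1/10) = -41/30 - 13/10 = -8/3)
j = -2326 (j = -1*2326 = -2326)
1/(j + P(K, (10 + 12) + 2)) = 1/(-2326 - 8/3) = 1/(-6986/3) = -3/6986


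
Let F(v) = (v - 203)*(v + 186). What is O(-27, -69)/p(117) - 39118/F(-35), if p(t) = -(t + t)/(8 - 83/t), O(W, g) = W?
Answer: 35160383/18220566 ≈ 1.9297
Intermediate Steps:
F(v) = (-203 + v)*(186 + v)
p(t) = -2*t/(8 - 83/t)
O(-27, -69)/p(117) - 39118/F(-35) = -27/((-2*117²/(-83 + 8*117))) - 39118/(-37758 + (-35)² - 17*(-35)) = -27/((-2*13689/(-83 + 936))) - 39118/(-37758 + 1225 + 595) = -27/((-2*13689/853)) - 39118/(-35938) = -27/((-2*13689*1/853)) - 39118*(-1/35938) = -27/(-27378/853) + 19559/17969 = -27*(-853/27378) + 19559/17969 = 853/1014 + 19559/17969 = 35160383/18220566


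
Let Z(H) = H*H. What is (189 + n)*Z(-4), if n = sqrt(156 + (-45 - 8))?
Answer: 3024 + 16*sqrt(103) ≈ 3186.4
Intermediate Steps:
Z(H) = H**2
n = sqrt(103) (n = sqrt(156 - 53) = sqrt(103) ≈ 10.149)
(189 + n)*Z(-4) = (189 + sqrt(103))*(-4)**2 = (189 + sqrt(103))*16 = 3024 + 16*sqrt(103)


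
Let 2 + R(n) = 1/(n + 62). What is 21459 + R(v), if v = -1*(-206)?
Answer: 5750477/268 ≈ 21457.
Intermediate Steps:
v = 206
R(n) = -2 + 1/(62 + n) (R(n) = -2 + 1/(n + 62) = -2 + 1/(62 + n))
21459 + R(v) = 21459 + (-123 - 2*206)/(62 + 206) = 21459 + (-123 - 412)/268 = 21459 + (1/268)*(-535) = 21459 - 535/268 = 5750477/268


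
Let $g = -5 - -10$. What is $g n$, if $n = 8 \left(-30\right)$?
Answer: $-1200$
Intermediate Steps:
$n = -240$
$g = 5$ ($g = -5 + 10 = 5$)
$g n = 5 \left(-240\right) = -1200$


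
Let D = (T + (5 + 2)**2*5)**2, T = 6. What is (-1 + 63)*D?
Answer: 3906062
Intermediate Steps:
D = 63001 (D = (6 + (5 + 2)**2*5)**2 = (6 + 7**2*5)**2 = (6 + 49*5)**2 = (6 + 245)**2 = 251**2 = 63001)
(-1 + 63)*D = (-1 + 63)*63001 = 62*63001 = 3906062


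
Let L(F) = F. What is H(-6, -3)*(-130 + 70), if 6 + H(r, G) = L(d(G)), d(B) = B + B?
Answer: 720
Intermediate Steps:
d(B) = 2*B
H(r, G) = -6 + 2*G
H(-6, -3)*(-130 + 70) = (-6 + 2*(-3))*(-130 + 70) = (-6 - 6)*(-60) = -12*(-60) = 720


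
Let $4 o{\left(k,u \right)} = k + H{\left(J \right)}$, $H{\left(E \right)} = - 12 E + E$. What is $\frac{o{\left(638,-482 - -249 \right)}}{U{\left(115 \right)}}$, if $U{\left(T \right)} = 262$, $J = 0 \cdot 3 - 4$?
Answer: $\frac{341}{524} \approx 0.65076$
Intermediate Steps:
$J = -4$ ($J = 0 - 4 = -4$)
$H{\left(E \right)} = - 11 E$
$o{\left(k,u \right)} = 11 + \frac{k}{4}$ ($o{\left(k,u \right)} = \frac{k - -44}{4} = \frac{k + 44}{4} = \frac{44 + k}{4} = 11 + \frac{k}{4}$)
$\frac{o{\left(638,-482 - -249 \right)}}{U{\left(115 \right)}} = \frac{11 + \frac{1}{4} \cdot 638}{262} = \left(11 + \frac{319}{2}\right) \frac{1}{262} = \frac{341}{2} \cdot \frac{1}{262} = \frac{341}{524}$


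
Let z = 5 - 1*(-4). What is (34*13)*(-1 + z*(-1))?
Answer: -4420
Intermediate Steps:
z = 9 (z = 5 + 4 = 9)
(34*13)*(-1 + z*(-1)) = (34*13)*(-1 + 9*(-1)) = 442*(-1 - 9) = 442*(-10) = -4420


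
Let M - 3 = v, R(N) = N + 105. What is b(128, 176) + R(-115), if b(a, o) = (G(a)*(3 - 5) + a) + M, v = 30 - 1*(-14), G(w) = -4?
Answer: 173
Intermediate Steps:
v = 44 (v = 30 + 14 = 44)
R(N) = 105 + N
M = 47 (M = 3 + 44 = 47)
b(a, o) = 55 + a (b(a, o) = (-4*(3 - 5) + a) + 47 = (-4*(-2) + a) + 47 = (8 + a) + 47 = 55 + a)
b(128, 176) + R(-115) = (55 + 128) + (105 - 115) = 183 - 10 = 173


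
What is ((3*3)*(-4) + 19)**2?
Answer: 289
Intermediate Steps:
((3*3)*(-4) + 19)**2 = (9*(-4) + 19)**2 = (-36 + 19)**2 = (-17)**2 = 289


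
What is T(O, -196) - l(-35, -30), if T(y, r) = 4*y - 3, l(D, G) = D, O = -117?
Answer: -436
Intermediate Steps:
T(y, r) = -3 + 4*y
T(O, -196) - l(-35, -30) = (-3 + 4*(-117)) - 1*(-35) = (-3 - 468) + 35 = -471 + 35 = -436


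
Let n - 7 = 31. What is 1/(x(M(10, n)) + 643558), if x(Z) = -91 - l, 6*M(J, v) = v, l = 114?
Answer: 1/643353 ≈ 1.5544e-6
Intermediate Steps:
n = 38 (n = 7 + 31 = 38)
M(J, v) = v/6
x(Z) = -205 (x(Z) = -91 - 1*114 = -91 - 114 = -205)
1/(x(M(10, n)) + 643558) = 1/(-205 + 643558) = 1/643353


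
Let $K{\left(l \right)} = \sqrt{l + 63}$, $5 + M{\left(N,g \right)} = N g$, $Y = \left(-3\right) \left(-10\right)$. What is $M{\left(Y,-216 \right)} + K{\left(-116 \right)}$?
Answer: $-6485 + i \sqrt{53} \approx -6485.0 + 7.2801 i$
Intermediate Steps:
$Y = 30$
$M{\left(N,g \right)} = -5 + N g$
$K{\left(l \right)} = \sqrt{63 + l}$
$M{\left(Y,-216 \right)} + K{\left(-116 \right)} = \left(-5 + 30 \left(-216\right)\right) + \sqrt{63 - 116} = \left(-5 - 6480\right) + \sqrt{-53} = -6485 + i \sqrt{53}$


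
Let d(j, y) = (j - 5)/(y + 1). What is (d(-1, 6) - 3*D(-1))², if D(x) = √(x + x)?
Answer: -846/49 + 36*I*√2/7 ≈ -17.265 + 7.2731*I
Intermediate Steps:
d(j, y) = (-5 + j)/(1 + y)
D(x) = √2*√x (D(x) = √(2*x) = √2*√x)
(d(-1, 6) - 3*D(-1))² = ((-5 - 1)/(1 + 6) - 3*√2*√(-1))² = (-6/7 - 3*√2*I)² = ((⅐)*(-6) - 3*I*√2)² = (-6/7 - 3*I*√2)²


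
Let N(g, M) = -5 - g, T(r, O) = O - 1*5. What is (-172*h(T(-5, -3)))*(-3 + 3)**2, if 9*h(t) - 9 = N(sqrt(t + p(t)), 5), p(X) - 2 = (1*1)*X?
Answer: 0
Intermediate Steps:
p(X) = 2 + X (p(X) = 2 + (1*1)*X = 2 + 1*X = 2 + X)
T(r, O) = -5 + O (T(r, O) = O - 5 = -5 + O)
h(t) = 4/9 - sqrt(2 + 2*t)/9 (h(t) = 1 + (-5 - sqrt(t + (2 + t)))/9 = 1 + (-5 - sqrt(2 + 2*t))/9 = 1 + (-5/9 - sqrt(2 + 2*t)/9) = 4/9 - sqrt(2 + 2*t)/9)
(-172*h(T(-5, -3)))*(-3 + 3)**2 = (-172*(4/9 - sqrt(2 + 2*(-5 - 3))/9))*(-3 + 3)**2 = -172*(4/9 - sqrt(2 + 2*(-8))/9)*0**2 = -172*(4/9 - sqrt(2 - 16)/9)*0 = -172*(4/9 - I*sqrt(14)/9)*0 = (-688/9 + 172*I*sqrt(14)/9)*0 = 0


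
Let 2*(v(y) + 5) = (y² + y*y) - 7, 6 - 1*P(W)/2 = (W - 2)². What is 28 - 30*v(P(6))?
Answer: -11717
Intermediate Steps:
P(W) = 12 - 2*(-2 + W)² (P(W) = 12 - 2*(W - 2)² = 12 - 2*(-2 + W)²)
v(y) = -17/2 + y² (v(y) = -5 + ((y² + y*y) - 7)/2 = -5 + ((y² + y²) - 7)/2 = -5 + (2*y² - 7)/2 = -5 + (-7 + 2*y²)/2 = -5 + (-7/2 + y²) = -17/2 + y²)
28 - 30*v(P(6)) = 28 - 30*(-17/2 + (12 - 2*(-2 + 6)²)²) = 28 - 30*(-17/2 + (12 - 2*4²)²) = 28 - 30*(-17/2 + (12 - 2*16)²) = 28 - 30*(-17/2 + (12 - 32)²) = 28 - 30*(-17/2 + (-20)²) = 28 - 30*(-17/2 + 400) = 28 - 30*783/2 = 28 - 11745 = -11717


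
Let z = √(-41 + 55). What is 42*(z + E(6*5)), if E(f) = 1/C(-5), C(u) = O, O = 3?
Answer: 14 + 42*√14 ≈ 171.15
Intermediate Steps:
C(u) = 3
E(f) = ⅓ (E(f) = 1/3 = ⅓)
z = √14 ≈ 3.7417
42*(z + E(6*5)) = 42*(√14 + ⅓) = 42*(⅓ + √14) = 14 + 42*√14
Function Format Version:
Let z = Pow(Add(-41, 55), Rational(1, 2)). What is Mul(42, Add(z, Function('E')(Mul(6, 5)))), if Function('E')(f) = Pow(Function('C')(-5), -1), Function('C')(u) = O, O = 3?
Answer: Add(14, Mul(42, Pow(14, Rational(1, 2)))) ≈ 171.15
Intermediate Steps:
Function('C')(u) = 3
Function('E')(f) = Rational(1, 3) (Function('E')(f) = Pow(3, -1) = Rational(1, 3))
z = Pow(14, Rational(1, 2)) ≈ 3.7417
Mul(42, Add(z, Function('E')(Mul(6, 5)))) = Mul(42, Add(Pow(14, Rational(1, 2)), Rational(1, 3))) = Mul(42, Add(Rational(1, 3), Pow(14, Rational(1, 2)))) = Add(14, Mul(42, Pow(14, Rational(1, 2))))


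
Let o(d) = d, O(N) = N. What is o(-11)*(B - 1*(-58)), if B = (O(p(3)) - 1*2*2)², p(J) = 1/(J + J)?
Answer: -28787/36 ≈ -799.64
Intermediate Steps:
p(J) = 1/(2*J)
B = 529/36 (B = ((½)/3 - 1*2*2)² = ((½)*(⅓) - 2*2)² = (⅙ - 4)² = (-23/6)² = 529/36 ≈ 14.694)
o(-11)*(B - 1*(-58)) = -11*(529/36 - 1*(-58)) = -11*(529/36 + 58) = -11*2617/36 = -28787/36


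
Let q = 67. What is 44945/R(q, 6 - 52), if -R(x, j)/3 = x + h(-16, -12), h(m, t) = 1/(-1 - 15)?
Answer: -719120/3213 ≈ -223.82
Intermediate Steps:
h(m, t) = -1/16 (h(m, t) = 1/(-16) = -1/16)
R(x, j) = 3/16 - 3*x (R(x, j) = -3*(x - 1/16) = -3*(-1/16 + x) = 3/16 - 3*x)
44945/R(q, 6 - 52) = 44945/(3/16 - 3*67) = 44945/(3/16 - 201) = 44945/(-3213/16) = 44945*(-16/3213) = -719120/3213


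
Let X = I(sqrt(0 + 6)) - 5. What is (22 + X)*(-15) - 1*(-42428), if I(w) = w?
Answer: 42173 - 15*sqrt(6) ≈ 42136.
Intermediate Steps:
X = -5 + sqrt(6) (X = sqrt(0 + 6) - 5 = sqrt(6) - 5 = -5 + sqrt(6) ≈ -2.5505)
(22 + X)*(-15) - 1*(-42428) = (22 + (-5 + sqrt(6)))*(-15) - 1*(-42428) = (17 + sqrt(6))*(-15) + 42428 = (-255 - 15*sqrt(6)) + 42428 = 42173 - 15*sqrt(6)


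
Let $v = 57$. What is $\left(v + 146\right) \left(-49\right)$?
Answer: $-9947$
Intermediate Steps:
$\left(v + 146\right) \left(-49\right) = \left(57 + 146\right) \left(-49\right) = 203 \left(-49\right) = -9947$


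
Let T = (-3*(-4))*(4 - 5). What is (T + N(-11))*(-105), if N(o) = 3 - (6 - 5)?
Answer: 1050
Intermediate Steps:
T = -12 (T = 12*(-1) = -12)
N(o) = 2 (N(o) = 3 - 1*1 = 3 - 1 = 2)
(T + N(-11))*(-105) = (-12 + 2)*(-105) = -10*(-105) = 1050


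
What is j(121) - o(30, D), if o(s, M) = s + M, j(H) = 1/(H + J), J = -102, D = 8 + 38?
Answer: -1443/19 ≈ -75.947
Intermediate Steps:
D = 46
j(H) = 1/(-102 + H) (j(H) = 1/(H - 102) = 1/(-102 + H))
o(s, M) = M + s
j(121) - o(30, D) = 1/(-102 + 121) - (46 + 30) = 1/19 - 1*76 = 1/19 - 76 = -1443/19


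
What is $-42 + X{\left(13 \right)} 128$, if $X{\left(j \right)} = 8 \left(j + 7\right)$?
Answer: $20438$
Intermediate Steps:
$X{\left(j \right)} = 56 + 8 j$ ($X{\left(j \right)} = 8 \left(7 + j\right) = 56 + 8 j$)
$-42 + X{\left(13 \right)} 128 = -42 + \left(56 + 8 \cdot 13\right) 128 = -42 + \left(56 + 104\right) 128 = -42 + 160 \cdot 128 = -42 + 20480 = 20438$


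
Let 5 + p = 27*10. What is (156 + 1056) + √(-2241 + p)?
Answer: 1212 + 2*I*√494 ≈ 1212.0 + 44.452*I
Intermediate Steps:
p = 265 (p = -5 + 27*10 = -5 + 270 = 265)
(156 + 1056) + √(-2241 + p) = (156 + 1056) + √(-2241 + 265) = 1212 + √(-1976) = 1212 + 2*I*√494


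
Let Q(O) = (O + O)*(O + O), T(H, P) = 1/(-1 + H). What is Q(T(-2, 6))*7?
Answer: 28/9 ≈ 3.1111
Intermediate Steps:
Q(O) = 4*O² (Q(O) = (2*O)*(2*O) = 4*O²)
Q(T(-2, 6))*7 = (4*(1/(-1 - 2))²)*7 = (4*(1/(-3))²)*7 = (4*(-⅓)²)*7 = (4*(⅑))*7 = (4/9)*7 = 28/9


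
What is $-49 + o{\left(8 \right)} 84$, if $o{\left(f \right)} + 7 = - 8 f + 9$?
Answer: $-5257$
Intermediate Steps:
$o{\left(f \right)} = 2 - 8 f$ ($o{\left(f \right)} = -7 - \left(-9 + 8 f\right) = 2 - 8 f$)
$-49 + o{\left(8 \right)} 84 = -49 + \left(2 - 64\right) 84 = -49 - 5208 = -5257$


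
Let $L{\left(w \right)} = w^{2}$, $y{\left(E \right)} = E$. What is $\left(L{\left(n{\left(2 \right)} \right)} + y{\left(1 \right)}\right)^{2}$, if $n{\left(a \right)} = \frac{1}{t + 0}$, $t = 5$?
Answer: $\frac{676}{625} \approx 1.0816$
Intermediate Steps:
$n{\left(a \right)} = \frac{1}{5}$ ($n{\left(a \right)} = \frac{1}{5 + 0} = \frac{1}{5}$)
$\left(L{\left(n{\left(2 \right)} \right)} + y{\left(1 \right)}\right)^{2} = \left(\left(\frac{1}{5}\right)^{2} + 1\right)^{2} = \left(\frac{1}{25} + 1\right)^{2} = \left(\frac{26}{25}\right)^{2} = \frac{676}{625}$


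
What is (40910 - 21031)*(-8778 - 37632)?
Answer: -922584390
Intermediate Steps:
(40910 - 21031)*(-8778 - 37632) = 19879*(-46410) = -922584390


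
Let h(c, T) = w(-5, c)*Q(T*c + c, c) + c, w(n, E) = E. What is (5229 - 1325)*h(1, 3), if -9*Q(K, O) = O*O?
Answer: 31232/9 ≈ 3470.2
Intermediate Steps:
Q(K, O) = -O²/9 (Q(K, O) = -O*O/9 = -O²/9)
h(c, T) = c - c³/9 (h(c, T) = c*(-c²/9) + c = -c³/9 + c = c - c³/9)
(5229 - 1325)*h(1, 3) = (5229 - 1325)*(1 - ⅑*1³) = 3904*(1 - ⅑*1) = 3904*(1 - ⅑) = 3904*(8/9) = 31232/9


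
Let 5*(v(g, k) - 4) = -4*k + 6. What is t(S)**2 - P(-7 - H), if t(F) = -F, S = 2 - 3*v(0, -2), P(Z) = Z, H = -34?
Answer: 7789/25 ≈ 311.56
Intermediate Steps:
v(g, k) = 26/5 - 4*k/5 (v(g, k) = 4 + (-4*k + 6)/5 = 4 + (6 - 4*k)/5 = 4 + (6/5 - 4*k/5) = 26/5 - 4*k/5)
S = -92/5 (S = 2 - 3*(26/5 - 4/5*(-2)) = 2 - 3*(26/5 + 8/5) = 2 - 3*34/5 = 2 - 102/5 = -92/5 ≈ -18.400)
t(S)**2 - P(-7 - H) = (-1*(-92/5))**2 - (-7 - 1*(-34)) = (92/5)**2 - (-7 + 34) = 8464/25 - 1*27 = 8464/25 - 27 = 7789/25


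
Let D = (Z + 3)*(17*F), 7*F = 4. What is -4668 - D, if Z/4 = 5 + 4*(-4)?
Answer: -29888/7 ≈ -4269.7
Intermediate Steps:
F = 4/7 (F = (⅐)*4 = 4/7 ≈ 0.57143)
Z = -44 (Z = 4*(5 + 4*(-4)) = 4*(5 - 16) = 4*(-11) = -44)
D = -2788/7 (D = (-44 + 3)*(17*(4/7)) = -41*68/7 = -2788/7 ≈ -398.29)
-4668 - D = -4668 - 1*(-2788/7) = -4668 + 2788/7 = -29888/7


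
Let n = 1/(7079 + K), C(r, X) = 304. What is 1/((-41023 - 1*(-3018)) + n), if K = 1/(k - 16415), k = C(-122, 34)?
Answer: -114049768/4334461416729 ≈ -2.6312e-5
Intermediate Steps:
k = 304
K = -1/16111 (K = 1/(304 - 16415) = 1/(-16111) = -1/16111 ≈ -6.2069e-5)
n = 16111/114049768 (n = 1/(7079 - 1/16111) = 1/(114049768/16111) = 16111/114049768 ≈ 0.00014126)
1/((-41023 - 1*(-3018)) + n) = 1/((-41023 - 1*(-3018)) + 16111/114049768) = 1/((-41023 + 3018) + 16111/114049768) = 1/(-38005 + 16111/114049768) = 1/(-4334461416729/114049768) = -114049768/4334461416729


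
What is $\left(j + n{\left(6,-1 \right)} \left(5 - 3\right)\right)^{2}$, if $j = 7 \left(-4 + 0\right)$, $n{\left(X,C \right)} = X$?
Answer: $256$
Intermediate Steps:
$j = -28$ ($j = 7 \left(-4\right) = -28$)
$\left(j + n{\left(6,-1 \right)} \left(5 - 3\right)\right)^{2} = \left(-28 + 6 \left(5 - 3\right)\right)^{2} = \left(-28 + 6 \cdot 2\right)^{2} = \left(-28 + 12\right)^{2} = \left(-16\right)^{2} = 256$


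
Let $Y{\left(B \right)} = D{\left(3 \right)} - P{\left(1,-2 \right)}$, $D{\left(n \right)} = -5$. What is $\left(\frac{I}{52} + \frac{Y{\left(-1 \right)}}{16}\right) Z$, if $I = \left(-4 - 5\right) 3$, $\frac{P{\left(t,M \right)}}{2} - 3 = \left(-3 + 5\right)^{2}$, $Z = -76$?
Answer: $\frac{6745}{52} \approx 129.71$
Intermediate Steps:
$P{\left(t,M \right)} = 14$ ($P{\left(t,M \right)} = 6 + 2 \left(-3 + 5\right)^{2} = 6 + 2 \cdot 2^{2} = 6 + 2 \cdot 4 = 6 + 8 = 14$)
$I = -27$ ($I = \left(-9\right) 3 = -27$)
$Y{\left(B \right)} = -19$ ($Y{\left(B \right)} = -5 - 14 = -19$)
$\left(\frac{I}{52} + \frac{Y{\left(-1 \right)}}{16}\right) Z = \left(- \frac{27}{52} - \frac{19}{16}\right) \left(-76\right) = \left(- \frac{355}{208}\right) \left(-76\right) = \frac{6745}{52}$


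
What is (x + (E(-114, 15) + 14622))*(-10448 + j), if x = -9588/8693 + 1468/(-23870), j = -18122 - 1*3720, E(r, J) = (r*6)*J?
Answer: -2921863023946744/20750191 ≈ -1.4081e+8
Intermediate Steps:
E(r, J) = 6*J*r (E(r, J) = (6*r)*J = 6*J*r)
j = -21842 (j = -18122 - 3720 = -21842)
x = -120813442/103750955 (x = -9588*1/8693 + 1468*(-1/23870) = -9588/8693 - 734/11935 = -120813442/103750955 ≈ -1.1645)
(x + (E(-114, 15) + 14622))*(-10448 + j) = (-120813442/103750955 + (6*15*(-114) + 14622))*(-10448 - 21842) = (-120813442/103750955 + (-10260 + 14622))*(-32290) = (-120813442/103750955 + 4362)*(-32290) = (452440852268/103750955)*(-32290) = -2921863023946744/20750191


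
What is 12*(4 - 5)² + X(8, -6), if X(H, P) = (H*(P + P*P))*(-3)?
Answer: -708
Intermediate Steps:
X(H, P) = -3*H*(P + P²) (X(H, P) = (H*(P + P²))*(-3) = -3*H*(P + P²))
12*(4 - 5)² + X(8, -6) = 12*(4 - 5)² - 3*8*(-6)*(1 - 6) = 12*(-1)² - 3*8*(-6)*(-5) = 12*1 - 720 = 12 - 720 = -708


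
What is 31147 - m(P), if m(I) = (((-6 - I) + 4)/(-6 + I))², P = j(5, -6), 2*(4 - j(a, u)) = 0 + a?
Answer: 2522858/81 ≈ 31146.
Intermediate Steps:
j(a, u) = 4 - a/2 (j(a, u) = 4 - (0 + a)/2 = 4 - a/2)
P = 3/2 (P = 4 - ½*5 = 4 - 5/2 = 3/2 ≈ 1.5000)
m(I) = (-2 - I)²/(-6 + I)² (m(I) = ((-2 - I)/(-6 + I))² = (-2 - I)²/(-6 + I)²)
31147 - m(P) = 31147 - (2 + 3/2)²/(-6 + 3/2)² = 31147 - (7/2)²/(-9/2)² = 31147 - 4*49/(81*4) = 31147 - 1*49/81 = 31147 - 49/81 = 2522858/81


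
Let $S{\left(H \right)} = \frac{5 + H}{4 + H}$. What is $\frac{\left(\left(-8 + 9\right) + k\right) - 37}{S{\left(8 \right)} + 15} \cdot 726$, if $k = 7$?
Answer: $- \frac{252648}{193} \approx -1309.1$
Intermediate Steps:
$S{\left(H \right)} = \frac{5 + H}{4 + H}$
$\frac{\left(\left(-8 + 9\right) + k\right) - 37}{S{\left(8 \right)} + 15} \cdot 726 = \frac{\left(\left(-8 + 9\right) + 7\right) - 37}{\frac{5 + 8}{4 + 8} + 15} \cdot 726 = \frac{\left(1 + 7\right) - 37}{\frac{1}{12} \cdot 13 + 15} \cdot 726 = \frac{8 - 37}{\frac{1}{12} \cdot 13 + 15} \cdot 726 = - \frac{29}{\frac{13}{12} + 15} \cdot 726 = - \frac{29}{\frac{193}{12}} \cdot 726 = \left(-29\right) \frac{12}{193} \cdot 726 = \left(- \frac{348}{193}\right) 726 = - \frac{252648}{193}$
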